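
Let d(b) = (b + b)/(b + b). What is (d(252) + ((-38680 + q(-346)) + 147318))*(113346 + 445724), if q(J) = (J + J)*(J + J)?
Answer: 328455302210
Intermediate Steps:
q(J) = 4*J**2 (q(J) = (2*J)*(2*J) = 4*J**2)
d(b) = 1 (d(b) = (2*b)/((2*b)) = (2*b)*(1/(2*b)) = 1)
(d(252) + ((-38680 + q(-346)) + 147318))*(113346 + 445724) = (1 + ((-38680 + 4*(-346)**2) + 147318))*(113346 + 445724) = (1 + ((-38680 + 4*119716) + 147318))*559070 = (1 + ((-38680 + 478864) + 147318))*559070 = (1 + (440184 + 147318))*559070 = (1 + 587502)*559070 = 587503*559070 = 328455302210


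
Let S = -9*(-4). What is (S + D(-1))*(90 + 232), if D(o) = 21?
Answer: 18354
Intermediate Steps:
S = 36
(S + D(-1))*(90 + 232) = (36 + 21)*(90 + 232) = 57*322 = 18354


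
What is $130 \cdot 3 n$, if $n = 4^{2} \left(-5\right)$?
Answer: $-31200$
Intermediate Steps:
$n = -80$ ($n = 16 \left(-5\right) = -80$)
$130 \cdot 3 n = 130 \cdot 3 \left(-80\right) = 130 \left(-240\right) = -31200$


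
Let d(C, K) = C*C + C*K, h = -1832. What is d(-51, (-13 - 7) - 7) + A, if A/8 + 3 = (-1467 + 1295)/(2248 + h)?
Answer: 51359/13 ≈ 3950.7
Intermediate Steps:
A = -355/13 (A = -24 + 8*((-1467 + 1295)/(2248 - 1832)) = -24 + 8*(-172/416) = -24 + 8*(-172*1/416) = -24 + 8*(-43/104) = -24 - 43/13 = -355/13 ≈ -27.308)
d(C, K) = C² + C*K
d(-51, (-13 - 7) - 7) + A = -51*(-51 + ((-13 - 7) - 7)) - 355/13 = -51*(-51 + (-20 - 7)) - 355/13 = -51*(-51 - 27) - 355/13 = -51*(-78) - 355/13 = 3978 - 355/13 = 51359/13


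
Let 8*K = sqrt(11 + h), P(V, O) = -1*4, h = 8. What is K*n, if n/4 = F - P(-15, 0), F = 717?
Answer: 721*sqrt(19)/2 ≈ 1571.4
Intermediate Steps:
P(V, O) = -4
K = sqrt(19)/8 (K = sqrt(11 + 8)/8 = sqrt(19)/8 ≈ 0.54486)
n = 2884 (n = 4*(717 - 1*(-4)) = 4*(717 + 4) = 4*721 = 2884)
K*n = (sqrt(19)/8)*2884 = 721*sqrt(19)/2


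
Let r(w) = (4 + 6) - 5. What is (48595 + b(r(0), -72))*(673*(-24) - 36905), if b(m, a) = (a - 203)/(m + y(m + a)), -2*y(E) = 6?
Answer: -5142019155/2 ≈ -2.5710e+9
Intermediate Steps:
y(E) = -3 (y(E) = -½*6 = -3)
r(w) = 5 (r(w) = 10 - 5 = 5)
b(m, a) = (-203 + a)/(-3 + m) (b(m, a) = (a - 203)/(m - 3) = (-203 + a)/(-3 + m))
(48595 + b(r(0), -72))*(673*(-24) - 36905) = (48595 + (-203 - 72)/(-3 + 5))*(673*(-24) - 36905) = (48595 - 275/2)*(-16152 - 36905) = (48595 + (½)*(-275))*(-53057) = (48595 - 275/2)*(-53057) = (96915/2)*(-53057) = -5142019155/2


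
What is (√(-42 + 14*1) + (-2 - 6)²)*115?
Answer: 7360 + 230*I*√7 ≈ 7360.0 + 608.52*I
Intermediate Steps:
(√(-42 + 14*1) + (-2 - 6)²)*115 = (√(-42 + 14) + (-8)²)*115 = (√(-28) + 64)*115 = (2*I*√7 + 64)*115 = (64 + 2*I*√7)*115 = 7360 + 230*I*√7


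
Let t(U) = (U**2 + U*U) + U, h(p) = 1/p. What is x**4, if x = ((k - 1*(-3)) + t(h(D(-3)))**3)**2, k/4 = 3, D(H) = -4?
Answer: 12090307334079213637687915253761/4722366482869645213696 ≈ 2.5602e+9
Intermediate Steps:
k = 12 (k = 4*3 = 12)
t(U) = U + 2*U**2 (t(U) = (U**2 + U**2) + U = 2*U**2 + U = U + 2*U**2)
x = 58967041/262144 (x = ((12 - 1*(-3)) + ((1 + 2/(-4))/(-4))**3)**2 = ((12 + 3) + (-(1 + 2*(-1/4))/4)**3)**2 = (15 + (-(1 - 1/2)/4)**3)**2 = (15 + (-1/4*1/2)**3)**2 = (15 + (-1/8)**3)**2 = (15 - 1/512)**2 = (7679/512)**2 = 58967041/262144 ≈ 224.94)
x**4 = (58967041/262144)**4 = 12090307334079213637687915253761/4722366482869645213696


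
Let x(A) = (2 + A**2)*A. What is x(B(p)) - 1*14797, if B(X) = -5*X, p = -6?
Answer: 12263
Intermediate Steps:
x(A) = A*(2 + A**2)
x(B(p)) - 1*14797 = (-5*(-6))*(2 + (-5*(-6))**2) - 1*14797 = 30*(2 + 30**2) - 14797 = 30*(2 + 900) - 14797 = 30*902 - 14797 = 27060 - 14797 = 12263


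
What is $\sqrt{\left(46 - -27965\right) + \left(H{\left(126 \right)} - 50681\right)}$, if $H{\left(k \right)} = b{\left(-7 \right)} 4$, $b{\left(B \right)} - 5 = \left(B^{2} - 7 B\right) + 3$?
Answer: $7 i \sqrt{454} \approx 149.15 i$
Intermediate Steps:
$b{\left(B \right)} = 8 + B^{2} - 7 B$ ($b{\left(B \right)} = 5 + \left(\left(B^{2} - 7 B\right) + 3\right) = 5 + \left(3 + B^{2} - 7 B\right) = 8 + B^{2} - 7 B$)
$H{\left(k \right)} = 424$ ($H{\left(k \right)} = \left(8 + \left(-7\right)^{2} - -49\right) 4 = \left(8 + 49 + 49\right) 4 = 106 \cdot 4 = 424$)
$\sqrt{\left(46 - -27965\right) + \left(H{\left(126 \right)} - 50681\right)} = \sqrt{\left(46 - -27965\right) + \left(424 - 50681\right)} = \sqrt{\left(46 + 27965\right) + \left(424 - 50681\right)} = \sqrt{28011 - 50257} = \sqrt{-22246} = 7 i \sqrt{454}$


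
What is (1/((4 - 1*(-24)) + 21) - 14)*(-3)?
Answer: 2055/49 ≈ 41.939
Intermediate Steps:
(1/((4 - 1*(-24)) + 21) - 14)*(-3) = (1/((4 + 24) + 21) - 14)*(-3) = (1/(28 + 21) - 14)*(-3) = (1/49 - 14)*(-3) = -685/49*(-3) = 2055/49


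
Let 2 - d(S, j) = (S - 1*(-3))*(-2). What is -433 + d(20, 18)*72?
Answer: 3023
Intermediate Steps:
d(S, j) = 8 + 2*S (d(S, j) = 2 - (S - 1*(-3))*(-2) = 2 - (S + 3)*(-2) = 2 - (3 + S)*(-2) = 2 - (-6 - 2*S) = 2 + (6 + 2*S) = 8 + 2*S)
-433 + d(20, 18)*72 = -433 + (8 + 2*20)*72 = -433 + (8 + 40)*72 = -433 + 48*72 = -433 + 3456 = 3023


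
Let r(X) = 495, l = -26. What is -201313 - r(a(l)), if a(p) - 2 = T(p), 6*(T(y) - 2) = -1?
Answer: -201808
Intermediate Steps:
T(y) = 11/6 (T(y) = 2 + (⅙)*(-1) = 2 - ⅙ = 11/6)
a(p) = 23/6 (a(p) = 2 + 11/6 = 23/6)
-201313 - r(a(l)) = -201313 - 1*495 = -201313 - 495 = -201808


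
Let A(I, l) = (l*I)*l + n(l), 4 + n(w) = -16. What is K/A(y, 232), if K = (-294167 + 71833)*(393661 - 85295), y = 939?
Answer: -17140061561/12635179 ≈ -1356.5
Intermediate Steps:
n(w) = -20 (n(w) = -4 - 16 = -20)
A(I, l) = -20 + I*l² (A(I, l) = (l*I)*l - 20 = (I*l)*l - 20 = I*l² - 20 = -20 + I*l²)
K = -68560246244 (K = -222334*308366 = -68560246244)
K/A(y, 232) = -68560246244/(-20 + 939*232²) = -68560246244/(-20 + 939*53824) = -68560246244/(-20 + 50540736) = -68560246244/50540716 = -68560246244*1/50540716 = -17140061561/12635179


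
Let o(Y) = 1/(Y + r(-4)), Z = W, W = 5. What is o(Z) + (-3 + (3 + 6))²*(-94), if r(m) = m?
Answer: -3383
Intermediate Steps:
Z = 5
o(Y) = 1/(-4 + Y) (o(Y) = 1/(Y - 4) = 1/(-4 + Y))
o(Z) + (-3 + (3 + 6))²*(-94) = 1/(-4 + 5) + (-3 + (3 + 6))²*(-94) = 1/1 + (-3 + 9)²*(-94) = 1 + 6²*(-94) = 1 + 36*(-94) = 1 - 3384 = -3383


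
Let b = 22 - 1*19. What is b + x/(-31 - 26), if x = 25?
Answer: 146/57 ≈ 2.5614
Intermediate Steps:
b = 3 (b = 22 - 19 = 3)
b + x/(-31 - 26) = 3 + 25/(-31 - 26) = 3 + 25/(-57) = 3 - 1/57*25 = 3 - 25/57 = 146/57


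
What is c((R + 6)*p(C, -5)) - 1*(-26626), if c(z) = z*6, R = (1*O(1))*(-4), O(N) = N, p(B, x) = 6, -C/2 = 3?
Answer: 26698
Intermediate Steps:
C = -6 (C = -2*3 = -6)
R = -4 (R = (1*1)*(-4) = 1*(-4) = -4)
c(z) = 6*z
c((R + 6)*p(C, -5)) - 1*(-26626) = 6*((-4 + 6)*6) - 1*(-26626) = 6*(2*6) + 26626 = 6*12 + 26626 = 72 + 26626 = 26698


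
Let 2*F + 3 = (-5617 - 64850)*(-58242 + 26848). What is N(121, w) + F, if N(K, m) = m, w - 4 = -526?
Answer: 2212239951/2 ≈ 1.1061e+9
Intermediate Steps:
w = -522 (w = 4 - 526 = -522)
F = 2212240995/2 (F = -3/2 + ((-5617 - 64850)*(-58242 + 26848))/2 = -3/2 + (-70467*(-31394))/2 = -3/2 + (1/2)*2212240998 = -3/2 + 1106120499 = 2212240995/2 ≈ 1.1061e+9)
N(121, w) + F = -522 + 2212240995/2 = 2212239951/2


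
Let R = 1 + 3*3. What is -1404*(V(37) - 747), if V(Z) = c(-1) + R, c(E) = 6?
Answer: 1026324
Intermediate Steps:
R = 10 (R = 1 + 9 = 10)
V(Z) = 16 (V(Z) = 6 + 10 = 16)
-1404*(V(37) - 747) = -1404*(16 - 747) = -1404*(-731) = 1026324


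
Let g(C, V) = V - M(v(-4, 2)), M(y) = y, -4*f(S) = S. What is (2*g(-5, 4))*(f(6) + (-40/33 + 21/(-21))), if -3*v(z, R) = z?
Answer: -1960/99 ≈ -19.798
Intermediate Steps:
v(z, R) = -z/3
f(S) = -S/4
g(C, V) = -4/3 + V (g(C, V) = V - (-1)*(-4)/3 = V - 1*4/3 = V - 4/3 = -4/3 + V)
(2*g(-5, 4))*(f(6) + (-40/33 + 21/(-21))) = (2*(-4/3 + 4))*(-¼*6 + (-40/33 + 21/(-21))) = (2*(8/3))*(-3/2 + (-40*1/33 + 21*(-1/21))) = 16*(-3/2 + (-40/33 - 1))/3 = 16*(-3/2 - 73/33)/3 = (16/3)*(-245/66) = -1960/99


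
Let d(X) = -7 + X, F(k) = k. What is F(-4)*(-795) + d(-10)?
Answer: 3163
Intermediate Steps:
F(-4)*(-795) + d(-10) = -4*(-795) + (-7 - 10) = 3180 - 17 = 3163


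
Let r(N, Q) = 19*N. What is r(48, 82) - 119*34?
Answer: -3134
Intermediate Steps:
r(48, 82) - 119*34 = 19*48 - 119*34 = 912 - 1*4046 = 912 - 4046 = -3134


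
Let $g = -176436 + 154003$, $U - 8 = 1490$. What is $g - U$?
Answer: $-23931$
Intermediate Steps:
$U = 1498$ ($U = 8 + 1490 = 1498$)
$g = -22433$
$g - U = -22433 - 1498 = -23931$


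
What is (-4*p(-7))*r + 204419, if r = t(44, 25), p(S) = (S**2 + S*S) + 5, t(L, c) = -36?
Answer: 219251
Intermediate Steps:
p(S) = 5 + 2*S**2 (p(S) = (S**2 + S**2) + 5 = 2*S**2 + 5 = 5 + 2*S**2)
r = -36
(-4*p(-7))*r + 204419 = -4*(5 + 2*(-7)**2)*(-36) + 204419 = -4*(5 + 2*49)*(-36) + 204419 = -4*(5 + 98)*(-36) + 204419 = -4*103*(-36) + 204419 = -412*(-36) + 204419 = 14832 + 204419 = 219251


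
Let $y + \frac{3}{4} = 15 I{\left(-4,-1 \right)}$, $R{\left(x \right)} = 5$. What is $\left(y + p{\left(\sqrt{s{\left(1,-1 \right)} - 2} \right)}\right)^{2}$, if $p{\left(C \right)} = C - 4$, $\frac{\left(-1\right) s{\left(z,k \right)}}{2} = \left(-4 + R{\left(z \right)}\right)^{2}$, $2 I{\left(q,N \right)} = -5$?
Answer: $\frac{28497}{16} - 169 i \approx 1781.1 - 169.0 i$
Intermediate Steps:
$I{\left(q,N \right)} = - \frac{5}{2}$ ($I{\left(q,N \right)} = \frac{1}{2} \left(-5\right) = - \frac{5}{2}$)
$s{\left(z,k \right)} = -2$ ($s{\left(z,k \right)} = - 2 \left(-4 + 5\right)^{2} = - 2 \cdot 1^{2} = \left(-2\right) 1 = -2$)
$p{\left(C \right)} = -4 + C$ ($p{\left(C \right)} = C - 4 = -4 + C$)
$y = - \frac{153}{4}$ ($y = - \frac{3}{4} + 15 \left(- \frac{5}{2}\right) = - \frac{3}{4} - \frac{75}{2} = - \frac{153}{4} \approx -38.25$)
$\left(y + p{\left(\sqrt{s{\left(1,-1 \right)} - 2} \right)}\right)^{2} = \left(- \frac{153}{4} - \left(4 - \sqrt{-2 - 2}\right)\right)^{2} = \left(- \frac{153}{4} - \left(4 - \sqrt{-4}\right)\right)^{2} = \left(- \frac{153}{4} - \left(4 - 2 i\right)\right)^{2} = \left(- \frac{169}{4} + 2 i\right)^{2}$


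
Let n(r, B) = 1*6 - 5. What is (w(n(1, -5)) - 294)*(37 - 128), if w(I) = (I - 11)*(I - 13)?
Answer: 15834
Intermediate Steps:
n(r, B) = 1 (n(r, B) = 6 - 5 = 1)
w(I) = (-13 + I)*(-11 + I) (w(I) = (-11 + I)*(-13 + I) = (-13 + I)*(-11 + I))
(w(n(1, -5)) - 294)*(37 - 128) = ((143 + 1**2 - 24*1) - 294)*(37 - 128) = ((143 + 1 - 24) - 294)*(-91) = (120 - 294)*(-91) = -174*(-91) = 15834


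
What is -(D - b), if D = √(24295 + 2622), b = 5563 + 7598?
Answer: 13161 - √26917 ≈ 12997.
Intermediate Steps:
b = 13161
D = √26917 ≈ 164.06
-(D - b) = -(√26917 - 1*13161) = -(√26917 - 13161) = -(-13161 + √26917) = 13161 - √26917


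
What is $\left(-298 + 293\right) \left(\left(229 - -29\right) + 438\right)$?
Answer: $-3480$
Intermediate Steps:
$\left(-298 + 293\right) \left(\left(229 - -29\right) + 438\right) = - 5 \left(\left(229 + 29\right) + 438\right) = - 5 \left(258 + 438\right) = \left(-5\right) 696 = -3480$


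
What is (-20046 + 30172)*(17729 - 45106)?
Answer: -277219502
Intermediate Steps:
(-20046 + 30172)*(17729 - 45106) = 10126*(-27377) = -277219502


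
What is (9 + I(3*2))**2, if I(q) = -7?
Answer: 4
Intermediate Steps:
(9 + I(3*2))**2 = (9 - 7)**2 = 2**2 = 4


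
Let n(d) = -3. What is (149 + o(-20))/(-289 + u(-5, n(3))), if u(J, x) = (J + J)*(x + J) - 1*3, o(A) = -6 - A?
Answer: -163/212 ≈ -0.76887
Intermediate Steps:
u(J, x) = -3 + 2*J*(J + x) (u(J, x) = (2*J)*(J + x) - 3 = 2*J*(J + x) - 3 = -3 + 2*J*(J + x))
(149 + o(-20))/(-289 + u(-5, n(3))) = (149 + (-6 - 1*(-20)))/(-289 + (-3 + 2*(-5)² + 2*(-5)*(-3))) = (149 + (-6 + 20))/(-289 + (-3 + 2*25 + 30)) = (149 + 14)/(-289 + (-3 + 50 + 30)) = 163/(-289 + 77) = 163/(-212) = 163*(-1/212) = -163/212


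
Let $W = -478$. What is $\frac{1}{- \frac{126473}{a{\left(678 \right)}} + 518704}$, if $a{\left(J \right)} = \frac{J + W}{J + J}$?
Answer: $- \frac{50}{16939147} \approx -2.9517 \cdot 10^{-6}$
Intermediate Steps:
$a{\left(J \right)} = \frac{-478 + J}{2 J}$ ($a{\left(J \right)} = \frac{J - 478}{J + J} = \frac{-478 + J}{2 J}$)
$\frac{1}{- \frac{126473}{a{\left(678 \right)}} + 518704} = \frac{1}{- \frac{126473}{\frac{1}{2} \cdot \frac{1}{678} \left(-478 + 678\right)} + 518704} = \frac{1}{- \frac{126473}{\frac{1}{2} \cdot \frac{1}{678} \cdot 200} + 518704} = \frac{1}{- \frac{126473}{\frac{50}{339}} + 518704} = \frac{1}{\left(-126473\right) \frac{339}{50} + 518704} = \frac{1}{- \frac{42874347}{50} + 518704} = \frac{1}{- \frac{16939147}{50}} = - \frac{50}{16939147}$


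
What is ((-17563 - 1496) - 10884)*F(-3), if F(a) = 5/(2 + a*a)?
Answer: -149715/11 ≈ -13610.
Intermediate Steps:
F(a) = 5/(2 + a**2)
((-17563 - 1496) - 10884)*F(-3) = ((-17563 - 1496) - 10884)*(5/(2 + (-3)**2)) = (-19059 - 10884)*(5/(2 + 9)) = -149715/11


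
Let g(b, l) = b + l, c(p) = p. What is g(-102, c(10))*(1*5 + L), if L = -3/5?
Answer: -2024/5 ≈ -404.80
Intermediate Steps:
L = -⅗ (L = -3*⅕ = -⅗ ≈ -0.60000)
g(-102, c(10))*(1*5 + L) = (-102 + 10)*(1*5 - ⅗) = -92*(5 - ⅗) = -92*22/5 = -2024/5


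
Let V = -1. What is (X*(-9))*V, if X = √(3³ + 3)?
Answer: 9*√30 ≈ 49.295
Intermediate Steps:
X = √30 (X = √(27 + 3) = √30 ≈ 5.4772)
(X*(-9))*V = (√30*(-9))*(-1) = -9*√30*(-1) = 9*√30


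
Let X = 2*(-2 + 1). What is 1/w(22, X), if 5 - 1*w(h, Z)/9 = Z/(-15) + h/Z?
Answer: 5/714 ≈ 0.0070028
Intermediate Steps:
X = -2 (X = 2*(-1) = -2)
w(h, Z) = 45 + 3*Z/5 - 9*h/Z (w(h, Z) = 45 - 9*(Z/(-15) + h/Z) = 45 - 9*(Z*(-1/15) + h/Z) = 45 - 9*(-Z/15 + h/Z) = 45 + (3*Z/5 - 9*h/Z) = 45 + 3*Z/5 - 9*h/Z)
1/w(22, X) = 1/(45 + (⅗)*(-2) - 9*22/(-2)) = 1/(45 - 6/5 - 9*22*(-½)) = 1/(45 - 6/5 + 99) = 1/(714/5) = 5/714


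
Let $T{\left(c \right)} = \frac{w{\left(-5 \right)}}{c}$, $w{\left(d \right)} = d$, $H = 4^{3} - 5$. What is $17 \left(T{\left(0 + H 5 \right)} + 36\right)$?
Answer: $\frac{36091}{59} \approx 611.71$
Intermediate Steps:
$H = 59$ ($H = 64 - 5 = 59$)
$T{\left(c \right)} = - \frac{5}{c}$
$17 \left(T{\left(0 + H 5 \right)} + 36\right) = 17 \left(- \frac{5}{0 + 59 \cdot 5} + 36\right) = 17 \left(- \frac{5}{0 + 295} + 36\right) = 17 \left(- \frac{5}{295} + 36\right) = 17 \left(\left(-5\right) \frac{1}{295} + 36\right) = 17 \left(- \frac{1}{59} + 36\right) = 17 \cdot \frac{2123}{59} = \frac{36091}{59}$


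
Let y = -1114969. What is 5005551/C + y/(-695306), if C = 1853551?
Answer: 5547041548525/1288785131606 ≈ 4.3041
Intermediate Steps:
5005551/C + y/(-695306) = 5005551/1853551 - 1114969/(-695306) = 5005551*(1/1853551) - 1114969*(-1/695306) = 5005551/1853551 + 1114969/695306 = 5547041548525/1288785131606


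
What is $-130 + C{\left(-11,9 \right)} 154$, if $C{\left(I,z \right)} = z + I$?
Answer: $-438$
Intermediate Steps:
$C{\left(I,z \right)} = I + z$
$-130 + C{\left(-11,9 \right)} 154 = -130 + \left(-11 + 9\right) 154 = -130 - 308 = -438$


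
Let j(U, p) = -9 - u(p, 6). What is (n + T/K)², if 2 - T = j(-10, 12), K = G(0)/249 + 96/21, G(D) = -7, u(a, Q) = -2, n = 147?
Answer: 1391880848400/62710561 ≈ 22195.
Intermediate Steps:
K = 7919/1743 (K = -7/249 + 96/21 = -7*1/249 + 96*(1/21) = -7/249 + 32/7 = 7919/1743 ≈ 4.5433)
j(U, p) = -7 (j(U, p) = -9 - 1*(-2) = -9 + 2 = -7)
T = 9 (T = 2 - 1*(-7) = 2 + 7 = 9)
(n + T/K)² = (147 + 9/(7919/1743))² = (147 + 9*(1743/7919))² = (147 + 15687/7919)² = (1179780/7919)² = 1391880848400/62710561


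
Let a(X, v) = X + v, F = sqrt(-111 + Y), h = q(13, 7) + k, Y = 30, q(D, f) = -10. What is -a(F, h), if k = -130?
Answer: 140 - 9*I ≈ 140.0 - 9.0*I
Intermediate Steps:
h = -140 (h = -10 - 130 = -140)
F = 9*I (F = sqrt(-111 + 30) = sqrt(-81) = 9*I ≈ 9.0*I)
-a(F, h) = -(9*I - 140) = -(-140 + 9*I) = 140 - 9*I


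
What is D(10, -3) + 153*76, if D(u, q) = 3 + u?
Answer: 11641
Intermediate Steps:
D(10, -3) + 153*76 = (3 + 10) + 153*76 = 13 + 11628 = 11641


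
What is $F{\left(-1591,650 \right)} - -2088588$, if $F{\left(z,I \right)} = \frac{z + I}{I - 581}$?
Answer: $\frac{144111631}{69} \approx 2.0886 \cdot 10^{6}$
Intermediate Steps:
$F{\left(z,I \right)} = \frac{I + z}{-581 + I}$
$F{\left(-1591,650 \right)} - -2088588 = \frac{650 - 1591}{-581 + 650} - -2088588 = \frac{1}{69} \left(-941\right) + 2088588 = - \frac{941}{69} + 2088588 = \frac{144111631}{69}$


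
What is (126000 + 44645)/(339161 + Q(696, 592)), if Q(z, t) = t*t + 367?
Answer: 170645/689992 ≈ 0.24731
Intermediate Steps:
Q(z, t) = 367 + t**2 (Q(z, t) = t**2 + 367 = 367 + t**2)
(126000 + 44645)/(339161 + Q(696, 592)) = (126000 + 44645)/(339161 + (367 + 592**2)) = 170645/(339161 + (367 + 350464)) = 170645/(339161 + 350831) = 170645/689992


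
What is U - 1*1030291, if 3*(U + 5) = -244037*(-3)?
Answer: -786259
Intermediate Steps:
U = 244032 (U = -5 + (-244037*(-3))/3 = -5 + (⅓)*732111 = -5 + 244037 = 244032)
U - 1*1030291 = 244032 - 1*1030291 = 244032 - 1030291 = -786259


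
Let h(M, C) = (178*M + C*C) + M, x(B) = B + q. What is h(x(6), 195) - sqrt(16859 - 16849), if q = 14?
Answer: 41605 - sqrt(10) ≈ 41602.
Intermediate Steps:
x(B) = 14 + B (x(B) = B + 14 = 14 + B)
h(M, C) = C**2 + 179*M (h(M, C) = (178*M + C**2) + M = (C**2 + 178*M) + M = C**2 + 179*M)
h(x(6), 195) - sqrt(16859 - 16849) = (195**2 + 179*(14 + 6)) - sqrt(16859 - 16849) = (38025 + 179*20) - sqrt(10) = (38025 + 3580) - sqrt(10) = 41605 - sqrt(10)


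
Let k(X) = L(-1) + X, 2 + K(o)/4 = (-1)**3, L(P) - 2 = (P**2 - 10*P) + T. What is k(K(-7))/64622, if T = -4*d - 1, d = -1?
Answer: 2/32311 ≈ 6.1898e-5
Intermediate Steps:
T = 3 (T = -4*(-1) - 1 = 4 - 1 = 3)
L(P) = 5 + P**2 - 10*P (L(P) = 2 + ((P**2 - 10*P) + 3) = 2 + (3 + P**2 - 10*P) = 5 + P**2 - 10*P)
K(o) = -12 (K(o) = -8 + 4*(-1)**3 = -8 + 4*(-1) = -8 - 4 = -12)
k(X) = 16 + X (k(X) = (5 + (-1)**2 - 10*(-1)) + X = (5 + 1 + 10) + X = 16 + X)
k(K(-7))/64622 = (16 - 12)/64622 = 4*(1/64622) = 2/32311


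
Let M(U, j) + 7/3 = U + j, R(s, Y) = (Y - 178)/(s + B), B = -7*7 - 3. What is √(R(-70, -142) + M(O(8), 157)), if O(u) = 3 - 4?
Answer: √5233983/183 ≈ 12.502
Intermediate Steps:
B = -52 (B = -49 - 3 = -52)
R(s, Y) = (-178 + Y)/(-52 + s) (R(s, Y) = (Y - 178)/(s - 52) = (-178 + Y)/(-52 + s))
O(u) = -1
M(U, j) = -7/3 + U + j (M(U, j) = -7/3 + (U + j) = -7/3 + U + j)
√(R(-70, -142) + M(O(8), 157)) = √((-178 - 142)/(-52 - 70) + (-7/3 - 1 + 157)) = √(-320/(-122) + 461/3) = √(-1/122*(-320) + 461/3) = √(160/61 + 461/3) = √(28601/183) = √5233983/183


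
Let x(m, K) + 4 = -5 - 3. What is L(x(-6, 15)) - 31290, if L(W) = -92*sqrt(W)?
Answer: -31290 - 184*I*sqrt(3) ≈ -31290.0 - 318.7*I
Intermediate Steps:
x(m, K) = -12 (x(m, K) = -4 + (-5 - 3) = -4 - 8 = -12)
L(x(-6, 15)) - 31290 = -184*I*sqrt(3) - 31290 = -31290 - 184*I*sqrt(3)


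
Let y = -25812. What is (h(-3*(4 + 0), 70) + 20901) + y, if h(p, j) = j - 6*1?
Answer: -4847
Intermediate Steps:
h(p, j) = -6 + j (h(p, j) = j - 6 = -6 + j)
(h(-3*(4 + 0), 70) + 20901) + y = ((-6 + 70) + 20901) - 25812 = (64 + 20901) - 25812 = 20965 - 25812 = -4847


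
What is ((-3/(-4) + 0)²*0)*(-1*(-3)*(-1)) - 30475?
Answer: -30475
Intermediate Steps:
((-3/(-4) + 0)²*0)*(-1*(-3)*(-1)) - 30475 = ((-3*(-¼) + 0)²*0)*(3*(-1)) - 30475 = ((¾ + 0)²*0)*(-3) - 30475 = ((¾)²*0)*(-3) - 30475 = ((9/16)*0)*(-3) - 30475 = 0*(-3) - 30475 = 0 - 30475 = -30475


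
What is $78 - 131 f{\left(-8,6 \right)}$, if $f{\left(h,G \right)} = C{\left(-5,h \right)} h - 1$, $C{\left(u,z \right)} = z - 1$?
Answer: $-9223$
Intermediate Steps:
$C{\left(u,z \right)} = -1 + z$
$f{\left(h,G \right)} = -1 + h \left(-1 + h\right)$ ($f{\left(h,G \right)} = \left(-1 + h\right) h - 1 = h \left(-1 + h\right) - 1 = -1 + h \left(-1 + h\right)$)
$78 - 131 f{\left(-8,6 \right)} = 78 - 131 \left(-1 - 8 \left(-1 - 8\right)\right) = 78 - 131 \left(-1 - -72\right) = 78 - 131 \left(-1 + 72\right) = 78 - 9301 = -9223$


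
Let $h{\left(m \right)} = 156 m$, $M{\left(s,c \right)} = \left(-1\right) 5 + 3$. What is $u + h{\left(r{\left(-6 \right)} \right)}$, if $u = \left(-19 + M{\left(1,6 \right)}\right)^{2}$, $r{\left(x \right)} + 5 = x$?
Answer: $-1275$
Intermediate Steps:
$M{\left(s,c \right)} = -2$ ($M{\left(s,c \right)} = -5 + 3 = -2$)
$r{\left(x \right)} = -5 + x$
$u = 441$ ($u = \left(-19 - 2\right)^{2} = \left(-21\right)^{2} = 441$)
$u + h{\left(r{\left(-6 \right)} \right)} = 441 + 156 \left(-5 - 6\right) = 441 + 156 \left(-11\right) = 441 - 1716 = -1275$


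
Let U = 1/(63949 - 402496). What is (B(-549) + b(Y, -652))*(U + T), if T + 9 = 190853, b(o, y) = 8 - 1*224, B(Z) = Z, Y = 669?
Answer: -16475464235085/112849 ≈ -1.4600e+8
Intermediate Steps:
b(o, y) = -216 (b(o, y) = 8 - 224 = -216)
T = 190844 (T = -9 + 190853 = 190844)
U = -1/338547 (U = 1/(-338547) = -1/338547 ≈ -2.9538e-6)
(B(-549) + b(Y, -652))*(U + T) = (-549 - 216)*(-1/338547 + 190844) = -765*64609663667/338547 = -16475464235085/112849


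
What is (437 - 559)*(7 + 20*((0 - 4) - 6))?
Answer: 23546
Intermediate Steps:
(437 - 559)*(7 + 20*((0 - 4) - 6)) = -122*(7 + 20*(-4 - 6)) = -122*(7 + 20*(-10)) = -122*(7 - 200) = -122*(-193) = 23546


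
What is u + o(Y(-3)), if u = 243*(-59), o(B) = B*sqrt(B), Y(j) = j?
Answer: -14337 - 3*I*sqrt(3) ≈ -14337.0 - 5.1962*I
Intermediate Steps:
o(B) = B**(3/2)
u = -14337
u + o(Y(-3)) = -14337 + (-3)**(3/2) = -14337 - 3*I*sqrt(3)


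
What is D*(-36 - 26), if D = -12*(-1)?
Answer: -744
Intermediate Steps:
D = 12
D*(-36 - 26) = 12*(-36 - 26) = 12*(-62) = -744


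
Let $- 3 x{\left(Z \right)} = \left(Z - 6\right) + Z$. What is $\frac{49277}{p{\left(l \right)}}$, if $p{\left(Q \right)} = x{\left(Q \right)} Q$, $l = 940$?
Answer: $- \frac{147831}{1761560} \approx -0.08392$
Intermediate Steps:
$x{\left(Z \right)} = 2 - \frac{2 Z}{3}$ ($x{\left(Z \right)} = - \frac{\left(Z - 6\right) + Z}{3} = - \frac{\left(-6 + Z\right) + Z}{3} = - \frac{-6 + 2 Z}{3} = 2 - \frac{2 Z}{3}$)
$p{\left(Q \right)} = Q \left(2 - \frac{2 Q}{3}\right)$ ($p{\left(Q \right)} = \left(2 - \frac{2 Q}{3}\right) Q = Q \left(2 - \frac{2 Q}{3}\right)$)
$\frac{49277}{p{\left(l \right)}} = \frac{49277}{\frac{2}{3} \cdot 940 \left(3 - 940\right)} = \frac{49277}{\frac{2}{3} \cdot 940 \left(-937\right)} = \frac{49277}{- \frac{1761560}{3}} = 49277 \left(- \frac{3}{1761560}\right) = - \frac{147831}{1761560}$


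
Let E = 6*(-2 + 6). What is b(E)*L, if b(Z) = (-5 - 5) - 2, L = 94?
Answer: -1128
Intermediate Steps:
E = 24 (E = 6*4 = 24)
b(Z) = -12 (b(Z) = -10 - 2 = -12)
b(E)*L = -12*94 = -1128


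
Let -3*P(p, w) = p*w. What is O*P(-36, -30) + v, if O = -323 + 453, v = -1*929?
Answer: -47729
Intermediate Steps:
P(p, w) = -p*w/3
v = -929
O = 130
O*P(-36, -30) + v = 130*(-1/3*(-36)*(-30)) - 929 = 130*(-360) - 929 = -46800 - 929 = -47729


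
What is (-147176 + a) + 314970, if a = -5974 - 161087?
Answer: 733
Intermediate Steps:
a = -167061
(-147176 + a) + 314970 = (-147176 - 167061) + 314970 = -314237 + 314970 = 733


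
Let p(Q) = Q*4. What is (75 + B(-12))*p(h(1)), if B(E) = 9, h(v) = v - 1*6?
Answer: -1680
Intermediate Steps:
h(v) = -6 + v (h(v) = v - 6 = -6 + v)
p(Q) = 4*Q
(75 + B(-12))*p(h(1)) = (75 + 9)*(4*(-6 + 1)) = 84*(4*(-5)) = 84*(-20) = -1680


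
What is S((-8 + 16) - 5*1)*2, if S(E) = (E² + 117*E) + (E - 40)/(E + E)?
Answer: 2123/3 ≈ 707.67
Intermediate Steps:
S(E) = E² + 117*E + (-40 + E)/(2*E) (S(E) = (E² + 117*E) + (-40 + E)/((2*E)) = (E² + 117*E) + (-40 + E)*(1/(2*E)) = (E² + 117*E) + (-40 + E)/(2*E) = E² + 117*E + (-40 + E)/(2*E))
S((-8 + 16) - 5*1)*2 = (½ + ((-8 + 16) - 5*1)² - 20/((-8 + 16) - 5*1) + 117*((-8 + 16) - 5*1))*2 = (½ + (8 - 5)² - 20/(8 - 5) + 117*(8 - 5))*2 = (½ + 3² - 20/3 + 117*3)*2 = (½ + 9 - 20*⅓ + 351)*2 = (½ + 9 - 20/3 + 351)*2 = (2123/6)*2 = 2123/3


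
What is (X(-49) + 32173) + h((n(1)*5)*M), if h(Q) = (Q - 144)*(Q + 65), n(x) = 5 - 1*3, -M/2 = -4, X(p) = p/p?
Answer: 22894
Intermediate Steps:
X(p) = 1
M = 8 (M = -2*(-4) = 8)
n(x) = 2 (n(x) = 5 - 3 = 2)
h(Q) = (-144 + Q)*(65 + Q)
(X(-49) + 32173) + h((n(1)*5)*M) = (1 + 32173) + (-9360 + ((2*5)*8)² - 79*2*5*8) = 32174 + (-9360 + (10*8)² - 790*8) = 32174 + (-9360 + 80² - 79*80) = 32174 + (-9360 + 6400 - 6320) = 32174 - 9280 = 22894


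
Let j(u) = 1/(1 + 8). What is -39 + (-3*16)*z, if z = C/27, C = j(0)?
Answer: -3175/81 ≈ -39.198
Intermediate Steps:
j(u) = ⅑ (j(u) = 1/9 = ⅑)
C = ⅑ ≈ 0.11111
z = 1/243 (z = (⅑)/27 = (⅑)*(1/27) = 1/243 ≈ 0.0041152)
-39 + (-3*16)*z = -39 - 3*16*(1/243) = -39 - 48*1/243 = -39 - 16/81 = -3175/81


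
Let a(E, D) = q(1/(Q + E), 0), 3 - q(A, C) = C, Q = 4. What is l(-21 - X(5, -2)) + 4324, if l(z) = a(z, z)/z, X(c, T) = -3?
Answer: 25943/6 ≈ 4323.8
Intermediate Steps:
q(A, C) = 3 - C
a(E, D) = 3 (a(E, D) = 3 - 1*0 = 3 + 0 = 3)
l(z) = 3/z
l(-21 - X(5, -2)) + 4324 = 3/(-21 - 1*(-3)) + 4324 = 3/(-21 + 3) + 4324 = 3/(-18) + 4324 = 3*(-1/18) + 4324 = -⅙ + 4324 = 25943/6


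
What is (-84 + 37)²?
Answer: 2209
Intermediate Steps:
(-84 + 37)² = (-47)² = 2209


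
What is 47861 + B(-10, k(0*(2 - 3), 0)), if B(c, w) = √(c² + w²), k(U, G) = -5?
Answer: 47861 + 5*√5 ≈ 47872.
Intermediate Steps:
47861 + B(-10, k(0*(2 - 3), 0)) = 47861 + √((-10)² + (-5)²) = 47861 + √(100 + 25) = 47861 + √125 = 47861 + 5*√5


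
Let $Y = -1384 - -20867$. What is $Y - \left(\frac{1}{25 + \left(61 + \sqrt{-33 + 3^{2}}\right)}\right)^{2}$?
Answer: $\frac{- 143628675 i + 6702152 \sqrt{6}}{4 \left(- 1843 i + 86 \sqrt{6}\right)} \approx 19483.0 + 1.6212 \cdot 10^{-5} i$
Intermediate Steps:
$Y = 19483$ ($Y = -1384 + 20867 = 19483$)
$Y - \left(\frac{1}{25 + \left(61 + \sqrt{-33 + 3^{2}}\right)}\right)^{2} = 19483 - \left(\frac{1}{25 + \left(61 + \sqrt{-33 + 3^{2}}\right)}\right)^{2} = 19483 - \left(\frac{1}{25 + \left(61 + \sqrt{-33 + 9}\right)}\right)^{2} = 19483 - \left(\frac{1}{25 + \left(61 + \sqrt{-24}\right)}\right)^{2} = 19483 - \left(\frac{1}{25 + \left(61 + 2 i \sqrt{6}\right)}\right)^{2} = 19483 - \left(\frac{1}{86 + 2 i \sqrt{6}}\right)^{2} = 19483 - \frac{1}{\left(86 + 2 i \sqrt{6}\right)^{2}}$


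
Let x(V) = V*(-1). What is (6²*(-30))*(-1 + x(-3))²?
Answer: -4320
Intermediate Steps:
x(V) = -V
(6²*(-30))*(-1 + x(-3))² = (6²*(-30))*(-1 - 1*(-3))² = (36*(-30))*(-1 + 3)² = -1080*2² = -1080*4 = -4320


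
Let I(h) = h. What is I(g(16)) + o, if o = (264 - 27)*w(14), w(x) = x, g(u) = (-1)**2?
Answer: 3319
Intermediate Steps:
g(u) = 1
o = 3318 (o = (264 - 27)*14 = 237*14 = 3318)
I(g(16)) + o = 1 + 3318 = 3319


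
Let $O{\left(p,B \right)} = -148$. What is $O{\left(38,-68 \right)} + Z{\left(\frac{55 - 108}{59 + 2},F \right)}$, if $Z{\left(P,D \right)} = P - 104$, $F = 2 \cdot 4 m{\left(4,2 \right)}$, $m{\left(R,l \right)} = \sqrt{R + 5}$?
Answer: $- \frac{15425}{61} \approx -252.87$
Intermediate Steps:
$m{\left(R,l \right)} = \sqrt{5 + R}$
$F = 24$ ($F = 2 \cdot 4 \sqrt{5 + 4} = 8 \sqrt{9} = 8 \cdot 3 = 24$)
$Z{\left(P,D \right)} = -104 + P$
$O{\left(38,-68 \right)} + Z{\left(\frac{55 - 108}{59 + 2},F \right)} = -148 - \left(104 - \frac{55 - 108}{59 + 2}\right) = -148 - \left(104 + \frac{53}{61}\right) = -148 - \frac{6397}{61} = - \frac{15425}{61}$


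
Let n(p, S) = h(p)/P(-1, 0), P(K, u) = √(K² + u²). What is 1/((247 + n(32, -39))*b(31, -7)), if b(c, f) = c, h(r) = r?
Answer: 1/8649 ≈ 0.00011562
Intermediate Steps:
n(p, S) = p (n(p, S) = p/(√((-1)² + 0²)) = p/(√(1 + 0)) = p/(√1) = p/1 = p*1 = p)
1/((247 + n(32, -39))*b(31, -7)) = 1/((247 + 32)*31) = 1/(279*31) = 1/8649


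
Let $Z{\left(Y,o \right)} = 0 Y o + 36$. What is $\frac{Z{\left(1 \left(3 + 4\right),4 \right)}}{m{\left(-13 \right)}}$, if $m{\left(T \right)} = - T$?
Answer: $\frac{36}{13} \approx 2.7692$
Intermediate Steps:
$Z{\left(Y,o \right)} = 36$ ($Z{\left(Y,o \right)} = 0 o + 36 = 0 + 36 = 36$)
$\frac{Z{\left(1 \left(3 + 4\right),4 \right)}}{m{\left(-13 \right)}} = \frac{36}{\left(-1\right) \left(-13\right)} = \frac{36}{13}$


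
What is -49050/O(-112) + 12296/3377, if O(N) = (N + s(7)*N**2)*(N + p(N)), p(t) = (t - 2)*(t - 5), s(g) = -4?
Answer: 4089173493949/1123036695088 ≈ 3.6412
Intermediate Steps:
p(t) = (-5 + t)*(-2 + t) (p(t) = (-2 + t)*(-5 + t) = (-5 + t)*(-2 + t))
O(N) = (N - 4*N**2)*(10 + N**2 - 6*N) (O(N) = (N - 4*N**2)*(N + (10 + N**2 - 7*N)) = (N - 4*N**2)*(10 + N**2 - 6*N))
-49050/O(-112) + 12296/3377 = -49050*(-1/(112*(10 - 46*(-112) - 4*(-112)**3 + 25*(-112)**2))) + 12296/3377 = -49050*(-1/(112*(10 + 5152 - 4*(-1404928) + 25*12544))) + 12296*(1/3377) = -49050*(-1/(112*(10 + 5152 + 5619712 + 313600))) + 12296/3377 = -49050/((-112*5938474)) + 12296/3377 = -49050/(-665109088) + 12296/3377 = -49050*(-1/665109088) + 12296/3377 = 24525/332554544 + 12296/3377 = 4089173493949/1123036695088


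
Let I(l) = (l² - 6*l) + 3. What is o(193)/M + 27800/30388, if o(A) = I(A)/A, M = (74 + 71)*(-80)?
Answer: 7642726941/8504081800 ≈ 0.89871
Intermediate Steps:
I(l) = 3 + l² - 6*l
M = -11600 (M = 145*(-80) = -11600)
o(A) = (3 + A² - 6*A)/A
o(193)/M + 27800/30388 = (-6 + 193 + 3/193)/(-11600) + 27800/30388 = (-6 + 193 + 3*(1/193))*(-1/11600) + 27800*(1/30388) = (-6 + 193 + 3/193)*(-1/11600) + 6950/7597 = (36094/193)*(-1/11600) + 6950/7597 = -18047/1119400 + 6950/7597 = 7642726941/8504081800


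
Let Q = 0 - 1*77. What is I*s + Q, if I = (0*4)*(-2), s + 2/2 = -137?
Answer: -77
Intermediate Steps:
Q = -77 (Q = 0 - 77 = -77)
s = -138 (s = -1 - 137 = -138)
I = 0 (I = 0*(-2) = 0)
I*s + Q = 0*(-138) - 77 = 0 - 77 = -77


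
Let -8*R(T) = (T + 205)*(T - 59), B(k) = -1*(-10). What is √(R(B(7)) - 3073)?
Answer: 3*I*√3122/4 ≈ 41.906*I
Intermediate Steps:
B(k) = 10
R(T) = -(-59 + T)*(205 + T)/8 (R(T) = -(T + 205)*(T - 59)/8 = -(205 + T)*(-59 + T)/8 = -(-59 + T)*(205 + T)/8)
√(R(B(7)) - 3073) = √((12095/8 - 73/4*10 - ⅛*10²) - 3073) = √((12095/8 - 365/2 - ⅛*100) - 3073) = √((12095/8 - 365/2 - 25/2) - 3073) = √(10535/8 - 3073) = √(-14049/8) = 3*I*√3122/4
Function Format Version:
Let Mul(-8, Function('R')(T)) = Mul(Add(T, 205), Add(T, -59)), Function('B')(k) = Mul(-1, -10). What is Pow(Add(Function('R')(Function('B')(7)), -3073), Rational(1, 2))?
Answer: Mul(Rational(3, 4), I, Pow(3122, Rational(1, 2))) ≈ Mul(41.906, I)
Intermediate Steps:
Function('B')(k) = 10
Function('R')(T) = Mul(Rational(-1, 8), Add(-59, T), Add(205, T)) (Function('R')(T) = Mul(Rational(-1, 8), Mul(Add(T, 205), Add(T, -59))) = Mul(Rational(-1, 8), Mul(Add(205, T), Add(-59, T))) = Mul(Rational(-1, 8), Mul(Add(-59, T), Add(205, T))) = Mul(Rational(-1, 8), Add(-59, T), Add(205, T)))
Pow(Add(Function('R')(Function('B')(7)), -3073), Rational(1, 2)) = Pow(Add(Add(Rational(12095, 8), Mul(Rational(-73, 4), 10), Mul(Rational(-1, 8), Pow(10, 2))), -3073), Rational(1, 2)) = Pow(Add(Add(Rational(12095, 8), Rational(-365, 2), Mul(Rational(-1, 8), 100)), -3073), Rational(1, 2)) = Pow(Add(Add(Rational(12095, 8), Rational(-365, 2), Rational(-25, 2)), -3073), Rational(1, 2)) = Pow(Add(Rational(10535, 8), -3073), Rational(1, 2)) = Pow(Rational(-14049, 8), Rational(1, 2)) = Mul(Rational(3, 4), I, Pow(3122, Rational(1, 2)))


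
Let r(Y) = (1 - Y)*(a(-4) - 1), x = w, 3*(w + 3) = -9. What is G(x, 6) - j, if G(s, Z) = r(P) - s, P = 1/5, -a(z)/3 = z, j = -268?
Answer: 1414/5 ≈ 282.80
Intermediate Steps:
a(z) = -3*z
w = -6 (w = -3 + (⅓)*(-9) = -3 - 3 = -6)
x = -6
P = ⅕ ≈ 0.20000
r(Y) = 11 - 11*Y (r(Y) = (1 - Y)*(-3*(-4) - 1) = (1 - Y)*(12 - 1) = (1 - Y)*11 = 11 - 11*Y)
G(s, Z) = 44/5 - s (G(s, Z) = (11 - 11*⅕) - s = (11 - 11/5) - s = 44/5 - s)
G(x, 6) - j = (44/5 - 1*(-6)) - 1*(-268) = (44/5 + 6) + 268 = 74/5 + 268 = 1414/5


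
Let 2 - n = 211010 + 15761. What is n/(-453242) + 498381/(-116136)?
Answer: -33258526103/8772952152 ≈ -3.7910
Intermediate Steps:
n = -226769 (n = 2 - (211010 + 15761) = 2 - 1*226771 = 2 - 226771 = -226769)
n/(-453242) + 498381/(-116136) = -226769/(-453242) + 498381/(-116136) = -226769*(-1/453242) + 498381*(-1/116136) = 226769/453242 - 166127/38712 = -33258526103/8772952152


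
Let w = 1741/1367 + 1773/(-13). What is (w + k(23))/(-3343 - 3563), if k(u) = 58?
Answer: 228390/20454421 ≈ 0.011166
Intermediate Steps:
w = -2401058/17771 (w = 1741*(1/1367) + 1773*(-1/13) = 1741/1367 - 1773/13 = -2401058/17771 ≈ -135.11)
(w + k(23))/(-3343 - 3563) = (-2401058/17771 + 58)/(-3343 - 3563) = -1370340/17771/(-6906) = -1370340/17771*(-1/6906) = 228390/20454421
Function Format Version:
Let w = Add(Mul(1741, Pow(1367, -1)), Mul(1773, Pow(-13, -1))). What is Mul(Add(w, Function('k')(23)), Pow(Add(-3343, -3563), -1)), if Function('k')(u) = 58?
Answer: Rational(228390, 20454421) ≈ 0.011166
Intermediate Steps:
w = Rational(-2401058, 17771) (w = Add(Mul(1741, Rational(1, 1367)), Mul(1773, Rational(-1, 13))) = Add(Rational(1741, 1367), Rational(-1773, 13)) = Rational(-2401058, 17771) ≈ -135.11)
Mul(Add(w, Function('k')(23)), Pow(Add(-3343, -3563), -1)) = Mul(Add(Rational(-2401058, 17771), 58), Pow(Add(-3343, -3563), -1)) = Mul(Rational(-1370340, 17771), Pow(-6906, -1)) = Mul(Rational(-1370340, 17771), Rational(-1, 6906)) = Rational(228390, 20454421)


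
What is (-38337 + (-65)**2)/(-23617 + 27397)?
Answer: -8528/945 ≈ -9.0243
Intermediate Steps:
(-38337 + (-65)**2)/(-23617 + 27397) = (-38337 + 4225)/3780 = -34112*1/3780 = -8528/945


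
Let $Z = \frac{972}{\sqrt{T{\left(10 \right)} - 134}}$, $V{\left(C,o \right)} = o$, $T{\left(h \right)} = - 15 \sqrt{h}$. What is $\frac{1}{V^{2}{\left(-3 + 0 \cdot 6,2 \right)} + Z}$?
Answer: $\frac{\sqrt{134 + 15 \sqrt{10}}}{4 \left(\sqrt{134 + 15 \sqrt{10}} - 243 i\right)} \approx 0.0007658 + 0.013815 i$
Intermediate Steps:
$Z = \frac{972}{\sqrt{-134 - 15 \sqrt{10}}}$ ($Z = \frac{972}{\sqrt{- 15 \sqrt{10} - 134}} = \frac{972}{\sqrt{-134 - 15 \sqrt{10}}} \approx - 72.162 i$)
$\frac{1}{V^{2}{\left(-3 + 0 \cdot 6,2 \right)} + Z} = \frac{1}{2^{2} - \frac{972 i}{\sqrt{134 + 15 \sqrt{10}}}} = \frac{1}{4 - \frac{972 i}{\sqrt{134 + 15 \sqrt{10}}}}$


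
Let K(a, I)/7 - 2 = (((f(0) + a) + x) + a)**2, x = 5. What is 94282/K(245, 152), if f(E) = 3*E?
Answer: 1598/29071 ≈ 0.054969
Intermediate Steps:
K(a, I) = 14 + 7*(5 + 2*a)**2 (K(a, I) = 14 + 7*(((3*0 + a) + 5) + a)**2 = 14 + 7*(((0 + a) + 5) + a)**2 = 14 + 7*((a + 5) + a)**2 = 14 + 7*((5 + a) + a)**2 = 14 + 7*(5 + 2*a)**2)
94282/K(245, 152) = 94282/(14 + 7*(5 + 2*245)**2) = 94282/(14 + 7*(5 + 490)**2) = 94282/(14 + 7*495**2) = 94282/(14 + 7*245025) = 94282/(14 + 1715175) = 94282/1715189 = 94282*(1/1715189) = 1598/29071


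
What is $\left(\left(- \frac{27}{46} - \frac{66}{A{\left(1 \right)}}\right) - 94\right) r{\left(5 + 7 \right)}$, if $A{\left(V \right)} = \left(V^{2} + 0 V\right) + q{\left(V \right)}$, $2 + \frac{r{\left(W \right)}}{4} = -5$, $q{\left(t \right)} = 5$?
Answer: $\frac{67998}{23} \approx 2956.4$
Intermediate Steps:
$r{\left(W \right)} = -28$ ($r{\left(W \right)} = -8 + 4 \left(-5\right) = -8 - 20 = -28$)
$A{\left(V \right)} = 5 + V^{2}$ ($A{\left(V \right)} = \left(V^{2} + 0 V\right) + 5 = \left(V^{2} + 0\right) + 5 = V^{2} + 5 = 5 + V^{2}$)
$\left(\left(- \frac{27}{46} - \frac{66}{A{\left(1 \right)}}\right) - 94\right) r{\left(5 + 7 \right)} = \left(\left(- \frac{27}{46} - \frac{66}{5 + 1^{2}}\right) - 94\right) \left(-28\right) = \left(\left(\left(-27\right) \frac{1}{46} - \frac{66}{5 + 1}\right) - 94\right) \left(-28\right) = \left(\left(- \frac{27}{46} - \frac{66}{6}\right) - 94\right) \left(-28\right) = \left(\left(- \frac{27}{46} - 11\right) - 94\right) \left(-28\right) = \left(- \frac{533}{46} - 94\right) \left(-28\right) = \left(- \frac{4857}{46}\right) \left(-28\right) = \frac{67998}{23}$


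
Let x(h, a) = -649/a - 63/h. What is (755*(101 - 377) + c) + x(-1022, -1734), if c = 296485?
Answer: 5576281145/63291 ≈ 88105.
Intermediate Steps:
(755*(101 - 377) + c) + x(-1022, -1734) = (755*(101 - 377) + 296485) + (-649/(-1734) - 63/(-1022)) = (755*(-276) + 296485) + (-649*(-1/1734) - 63*(-1/1022)) = (-208380 + 296485) + (649/1734 + 9/146) = 88105 + 27590/63291 = 5576281145/63291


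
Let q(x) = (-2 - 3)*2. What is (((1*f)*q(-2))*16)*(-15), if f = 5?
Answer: 12000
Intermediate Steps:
q(x) = -10 (q(x) = -5*2 = -10)
(((1*f)*q(-2))*16)*(-15) = (((1*5)*(-10))*16)*(-15) = ((5*(-10))*16)*(-15) = -50*16*(-15) = -800*(-15) = 12000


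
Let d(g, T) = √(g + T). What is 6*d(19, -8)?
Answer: 6*√11 ≈ 19.900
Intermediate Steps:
d(g, T) = √(T + g)
6*d(19, -8) = 6*√(-8 + 19) = 6*√11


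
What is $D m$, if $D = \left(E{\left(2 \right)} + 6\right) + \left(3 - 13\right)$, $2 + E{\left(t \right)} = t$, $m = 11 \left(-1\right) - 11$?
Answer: $88$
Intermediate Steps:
$m = -22$ ($m = -11 - 11 = -22$)
$E{\left(t \right)} = -2 + t$
$D = -4$ ($D = \left(\left(-2 + 2\right) + 6\right) + \left(3 - 13\right) = \left(0 + 6\right) + \left(3 - 13\right) = 6 - 10 = -4$)
$D m = \left(-4\right) \left(-22\right) = 88$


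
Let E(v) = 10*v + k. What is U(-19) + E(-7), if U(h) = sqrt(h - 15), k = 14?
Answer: -56 + I*sqrt(34) ≈ -56.0 + 5.831*I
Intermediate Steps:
E(v) = 14 + 10*v (E(v) = 10*v + 14 = 14 + 10*v)
U(h) = sqrt(-15 + h)
U(-19) + E(-7) = sqrt(-15 - 19) + (14 + 10*(-7)) = sqrt(-34) + (14 - 70) = I*sqrt(34) - 56 = -56 + I*sqrt(34)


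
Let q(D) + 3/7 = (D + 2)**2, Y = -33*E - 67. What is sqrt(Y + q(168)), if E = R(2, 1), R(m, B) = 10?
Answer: sqrt(1396626)/7 ≈ 168.83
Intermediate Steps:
E = 10
Y = -397 (Y = -33*10 - 67 = -330 - 67 = -397)
q(D) = -3/7 + (2 + D)**2 (q(D) = -3/7 + (D + 2)**2 = -3/7 + (2 + D)**2)
sqrt(Y + q(168)) = sqrt(-397 + (-3/7 + (2 + 168)**2)) = sqrt(-397 + (-3/7 + 170**2)) = sqrt(-397 + (-3/7 + 28900)) = sqrt(-397 + 202297/7) = sqrt(199518/7) = sqrt(1396626)/7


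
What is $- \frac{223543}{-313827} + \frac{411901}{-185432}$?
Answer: $- \frac{87813629551}{58193568264} \approx -1.509$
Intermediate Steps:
$- \frac{223543}{-313827} + \frac{411901}{-185432} = \left(-223543\right) \left(- \frac{1}{313827}\right) + 411901 \left(- \frac{1}{185432}\right) = \frac{223543}{313827} - \frac{411901}{185432} = - \frac{87813629551}{58193568264}$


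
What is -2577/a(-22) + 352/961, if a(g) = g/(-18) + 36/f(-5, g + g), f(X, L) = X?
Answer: 111537053/258509 ≈ 431.46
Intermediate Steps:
a(g) = -36/5 - g/18 (a(g) = g/(-18) + 36/(-5) = g*(-1/18) + 36*(-⅕) = -g/18 - 36/5 = -36/5 - g/18)
-2577/a(-22) + 352/961 = -2577/(-36/5 - 1/18*(-22)) + 352/961 = -2577/(-36/5 + 11/9) + 352*(1/961) = -2577/(-269/45) + 352/961 = -2577*(-45/269) + 352/961 = 115965/269 + 352/961 = 111537053/258509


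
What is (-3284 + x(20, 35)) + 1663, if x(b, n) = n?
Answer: -1586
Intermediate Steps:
(-3284 + x(20, 35)) + 1663 = (-3284 + 35) + 1663 = -3249 + 1663 = -1586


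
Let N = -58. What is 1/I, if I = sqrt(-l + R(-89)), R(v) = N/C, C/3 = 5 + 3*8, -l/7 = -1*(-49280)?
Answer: sqrt(3104634)/1034878 ≈ 0.0017026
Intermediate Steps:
l = -344960 (l = -(-7)*(-49280) = -7*49280 = -344960)
C = 87 (C = 3*(5 + 3*8) = 3*(5 + 24) = 3*29 = 87)
R(v) = -2/3 (R(v) = -58/87 = -58*1/87 = -2/3)
I = sqrt(3104634)/3 (I = sqrt(-1*(-344960) - 2/3) = sqrt(344960 - 2/3) = sqrt(1034878/3) = sqrt(3104634)/3 ≈ 587.33)
1/I = 1/(sqrt(3104634)/3) = sqrt(3104634)/1034878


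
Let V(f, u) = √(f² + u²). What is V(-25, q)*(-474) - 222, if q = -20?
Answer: -222 - 2370*√41 ≈ -15397.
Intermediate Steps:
V(-25, q)*(-474) - 222 = √((-25)² + (-20)²)*(-474) - 222 = √(625 + 400)*(-474) - 222 = √1025*(-474) - 222 = (5*√41)*(-474) - 222 = -2370*√41 - 222 = -222 - 2370*√41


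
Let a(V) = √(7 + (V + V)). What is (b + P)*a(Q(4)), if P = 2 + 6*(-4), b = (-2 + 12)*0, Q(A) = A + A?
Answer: -22*√23 ≈ -105.51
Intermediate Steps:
Q(A) = 2*A
a(V) = √(7 + 2*V)
b = 0 (b = 10*0 = 0)
P = -22 (P = 2 - 24 = -22)
(b + P)*a(Q(4)) = (0 - 22)*√(7 + 2*(2*4)) = -22*√(7 + 2*8) = -22*√(7 + 16) = -22*√23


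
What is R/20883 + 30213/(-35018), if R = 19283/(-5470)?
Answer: -862976636056/1000026622545 ≈ -0.86295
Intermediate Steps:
R = -19283/5470 (R = 19283*(-1/5470) = -19283/5470 ≈ -3.5252)
R/20883 + 30213/(-35018) = -19283/5470/20883 + 30213/(-35018) = -19283/5470*1/20883 + 30213*(-1/35018) = -19283/114230010 - 30213/35018 = -862976636056/1000026622545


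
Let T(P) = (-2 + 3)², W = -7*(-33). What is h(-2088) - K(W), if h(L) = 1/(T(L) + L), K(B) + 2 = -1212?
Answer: 2533617/2087 ≈ 1214.0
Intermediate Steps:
W = 231
K(B) = -1214 (K(B) = -2 - 1212 = -1214)
T(P) = 1 (T(P) = 1² = 1)
h(L) = 1/(1 + L)
h(-2088) - K(W) = 1/(1 - 2088) - 1*(-1214) = 1/(-2087) + 1214 = -1/2087 + 1214 = 2533617/2087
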